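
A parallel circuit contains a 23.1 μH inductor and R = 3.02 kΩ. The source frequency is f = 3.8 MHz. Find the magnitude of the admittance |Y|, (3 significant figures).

1.84 mS

ω = 2πf = 2.388e+07 rad/s
X_L = ωL = 552 Ω
Parallel: admittances add. Y = 1/R + 1/(jωL)
Y = (0.000331 − j0.00181) S
|Y| = 0.00184 S → |Z| = 1/|Y| = 543 Ω, ∠Z = −∠Y = 79.7°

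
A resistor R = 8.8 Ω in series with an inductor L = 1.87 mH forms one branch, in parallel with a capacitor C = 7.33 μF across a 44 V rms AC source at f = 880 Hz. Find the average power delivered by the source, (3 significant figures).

ω = 2πf = 5529 rad/s
X_L = ωL = 10.3 Ω
X_C = 1/(ωC) = 24.7 Ω
Branch 1 (R+jX_L): Z₁ = 8.80 + j10.3 Ω, |Z₁| = 13.6 Ω
Branch 2 (−jX_C): Z₂ = −j24.7 Ω
Parallel: Z = Z₁Z₂/(Z₁+Z₂), |Z| = 19.9 Ω, ∠Z = 18.1°
I = V/|Z| = 2.21 A
P = VI cos φ = 44 × 2.21 × cos(18.1°) = 92.4 W

92.4 W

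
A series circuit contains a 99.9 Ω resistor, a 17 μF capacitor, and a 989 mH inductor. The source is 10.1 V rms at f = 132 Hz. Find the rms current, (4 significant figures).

13.36 mA

ω = 2πf = 829.4 rad/s
X_L = ωL = 820.3 Ω
X_C = 1/(ωC) = 70.92 Ω
Net reactance X = X_L − X_C = 749.3 Ω
Z = 99.90 + j749.3 Ω
|Z| = √(99.90² + 749.3²) = 756.0 Ω
I = V/|Z| = 10.1/756.0 = 13.36 mA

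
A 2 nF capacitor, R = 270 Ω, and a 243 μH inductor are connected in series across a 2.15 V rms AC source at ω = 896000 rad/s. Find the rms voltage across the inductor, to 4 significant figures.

1.078 V

X_L = ωL = 217.7 Ω
X_C = 1/(ωC) = 558.0 Ω
Net reactance X = X_L − X_C = -340.3 Ω
Z = 270.0 − j340.3 Ω
|Z| = √(270.0² + 340.3²) = 434.4 Ω
I = V/|Z| = 4.949 mA
V_L = I·|Z_L| = 0.004949 × 217.7 = 1.078 V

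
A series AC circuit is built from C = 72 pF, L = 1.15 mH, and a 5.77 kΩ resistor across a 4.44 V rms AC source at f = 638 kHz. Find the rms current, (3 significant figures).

755 μA

ω = 2πf = 4.009e+06 rad/s
X_L = ωL = 4610 Ω
X_C = 1/(ωC) = 3460 Ω
Net reactance X = X_L − X_C = 1150 Ω
Z = 5770 + j1150 Ω
|Z| = √(5770² + 1150²) = 5880 Ω
I = V/|Z| = 4.44/5880 = 755 μA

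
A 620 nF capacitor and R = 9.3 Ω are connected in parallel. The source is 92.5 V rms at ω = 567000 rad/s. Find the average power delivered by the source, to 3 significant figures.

920 W

X_C = 1/(ωC) = 2.84 Ω
Parallel: admittances add. Y = 1/R + jωC
Y = (0.108 + j0.352) S
|Y| = 0.368 S → |Z| = 1/|Y| = 2.72 Ω, ∠Z = −∠Y = -73.0°
I = V/|Z| = 34.0 A
P = VI cos φ = 92.5 × 34.0 × cos(-73.0°) = 920 W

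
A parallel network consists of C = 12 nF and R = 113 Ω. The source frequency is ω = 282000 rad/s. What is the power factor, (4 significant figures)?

X_C = 1/(ωC) = 295.5 Ω
Parallel: admittances add. Y = 1/R + jωC
Y = (0.008850 + j0.003384) S
|Y| = 0.009474 S → |Z| = 1/|Y| = 105.5 Ω, ∠Z = −∠Y = -20.93°
cos φ = cos(-20.93°) = 0.9340

0.9340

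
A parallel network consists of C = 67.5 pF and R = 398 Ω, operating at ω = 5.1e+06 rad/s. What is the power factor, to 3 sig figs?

X_C = 1/(ωC) = 2900 Ω
Parallel: admittances add. Y = 1/R + jωC
Y = (0.00251 + j0.000344) S
|Y| = 0.00254 S → |Z| = 1/|Y| = 394 Ω, ∠Z = −∠Y = -7.80°
cos φ = cos(-7.80°) = 0.991

0.991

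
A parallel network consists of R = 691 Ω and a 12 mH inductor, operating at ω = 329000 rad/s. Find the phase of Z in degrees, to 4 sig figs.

X_L = ωL = 3948 Ω
Parallel: admittances add. Y = 1/R + 1/(jωL)
Y = (0.001447 − j0.0002533) S
|Y| = 0.001469 S → |Z| = 1/|Y| = 680.7 Ω, ∠Z = −∠Y = 9.928°

9.928°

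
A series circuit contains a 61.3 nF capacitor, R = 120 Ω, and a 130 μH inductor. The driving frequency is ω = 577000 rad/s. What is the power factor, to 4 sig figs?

X_L = ωL = 75.01 Ω
X_C = 1/(ωC) = 28.27 Ω
Net reactance X = X_L − X_C = 46.74 Ω
Z = 120.0 + j46.74 Ω
|Z| = √(120.0² + 46.74²) = 128.8 Ω
∠Z = arctan(46.74/120.0) = 21.28°
cos φ = cos(21.28°) = 0.9318

0.9318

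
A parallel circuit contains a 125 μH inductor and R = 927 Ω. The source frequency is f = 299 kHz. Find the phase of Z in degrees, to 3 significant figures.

ω = 2πf = 1.879e+06 rad/s
X_L = ωL = 235 Ω
Parallel: admittances add. Y = 1/R + 1/(jωL)
Y = (0.00108 − j0.00426) S
|Y| = 0.00439 S → |Z| = 1/|Y| = 228 Ω, ∠Z = −∠Y = 75.8°

75.8°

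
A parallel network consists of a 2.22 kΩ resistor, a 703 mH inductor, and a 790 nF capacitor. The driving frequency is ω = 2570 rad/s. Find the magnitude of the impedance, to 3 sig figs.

X_L = ωL = 1810 Ω
X_C = 1/(ωC) = 493 Ω
Parallel: admittances add. Y = 1/R + 1/(jωL) + jωC
Y = (0.000450 + j0.00148) S
|Y| = 0.00154 S → |Z| = 1/|Y| = 648 Ω, ∠Z = −∠Y = -73.0°

648 Ω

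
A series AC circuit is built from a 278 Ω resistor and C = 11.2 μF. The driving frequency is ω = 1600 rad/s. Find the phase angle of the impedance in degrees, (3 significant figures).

X_C = 1/(ωC) = 55.8 Ω
Z = 278 − j55.8 Ω
|Z| = √(278² + 55.8²) = 284 Ω
∠Z = arctan(-55.8/278) = -11.4°

-11.4°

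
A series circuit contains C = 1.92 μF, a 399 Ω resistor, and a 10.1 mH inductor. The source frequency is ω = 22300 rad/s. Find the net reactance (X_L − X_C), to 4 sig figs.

201.9 Ω

X_L = ωL = 225.2 Ω
X_C = 1/(ωC) = 23.36 Ω
X = 225.2 − 23.36 = 201.9 Ω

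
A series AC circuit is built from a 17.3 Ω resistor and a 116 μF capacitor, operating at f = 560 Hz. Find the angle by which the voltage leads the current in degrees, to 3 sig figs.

ω = 2πf = 3519 rad/s
X_C = 1/(ωC) = 2.45 Ω
Z = 17.3 − j2.45 Ω
|Z| = √(17.3² + 2.45²) = 17.5 Ω
∠Z = arctan(-2.45/17.3) = -8.06°

-8.06°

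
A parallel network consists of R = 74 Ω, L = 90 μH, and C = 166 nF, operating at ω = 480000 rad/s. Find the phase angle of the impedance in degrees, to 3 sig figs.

X_L = ωL = 43.2 Ω
X_C = 1/(ωC) = 12.6 Ω
Parallel: admittances add. Y = 1/R + 1/(jωL) + jωC
Y = (0.0135 + j0.0565) S
|Y| = 0.0581 S → |Z| = 1/|Y| = 17.2 Ω, ∠Z = −∠Y = -76.6°

-76.6°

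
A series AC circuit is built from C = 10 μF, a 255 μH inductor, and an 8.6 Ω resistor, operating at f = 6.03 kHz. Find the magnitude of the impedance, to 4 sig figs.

ω = 2πf = 37890 rad/s
X_L = ωL = 9.661 Ω
X_C = 1/(ωC) = 2.639 Ω
Net reactance X = X_L − X_C = 7.022 Ω
Z = 8.600 + j7.022 Ω
|Z| = √(8.600² + 7.022²) = 11.10 Ω

11.10 Ω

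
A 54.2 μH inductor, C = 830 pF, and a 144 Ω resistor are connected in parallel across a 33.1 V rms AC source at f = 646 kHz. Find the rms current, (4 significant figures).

233.1 mA

ω = 2πf = 4.059e+06 rad/s
X_L = ωL = 220.0 Ω
X_C = 1/(ωC) = 296.8 Ω
Parallel: admittances add. Y = 1/R + 1/(jωL) + jωC
Y = (0.006944 − j0.001177) S
|Y| = 0.007043 S → |Z| = 1/|Y| = 142.0 Ω, ∠Z = −∠Y = 9.617°
I = V/|Z| = 33.1/142.0 = 233.1 mA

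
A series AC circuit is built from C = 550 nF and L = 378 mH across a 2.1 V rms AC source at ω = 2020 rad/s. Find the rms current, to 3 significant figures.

15.4 mA

X_L = ωL = 764 Ω
X_C = 1/(ωC) = 900 Ω
Net reactance X = X_L − X_C = -137 Ω
Z = − j137 Ω
|Z| = √(0² + 137²) = 137 Ω
I = V/|Z| = 2.1/137 = 15.4 mA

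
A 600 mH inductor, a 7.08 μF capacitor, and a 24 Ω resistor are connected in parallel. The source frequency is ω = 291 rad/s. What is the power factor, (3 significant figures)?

0.996

X_L = ωL = 175 Ω
X_C = 1/(ωC) = 485 Ω
Parallel: admittances add. Y = 1/R + 1/(jωL) + jωC
Y = (0.0417 − j0.00367) S
|Y| = 0.0418 S → |Z| = 1/|Y| = 23.9 Ω, ∠Z = −∠Y = 5.03°
cos φ = cos(5.03°) = 0.996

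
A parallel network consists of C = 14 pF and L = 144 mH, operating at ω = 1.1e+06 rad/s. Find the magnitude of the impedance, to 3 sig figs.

X_L = ωL = 158000 Ω
X_C = 1/(ωC) = 64900 Ω
Parallel: admittances add. Y = 1/(jωL) + jωC
Y = (0 + j9.09e-06) S
|Y| = 9.09e-06 S → |Z| = 1/|Y| = 110000 Ω, ∠Z = −∠Y = -90.0°

110000 Ω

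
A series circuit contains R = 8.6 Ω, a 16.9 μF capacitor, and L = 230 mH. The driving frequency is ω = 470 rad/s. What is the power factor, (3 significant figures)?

0.435

X_L = ωL = 108 Ω
X_C = 1/(ωC) = 126 Ω
Net reactance X = X_L − X_C = -17.8 Ω
Z = 8.60 − j17.8 Ω
|Z| = √(8.60² + 17.8²) = 19.8 Ω
∠Z = arctan(-17.8/8.60) = -64.2°
cos φ = cos(-64.2°) = 0.435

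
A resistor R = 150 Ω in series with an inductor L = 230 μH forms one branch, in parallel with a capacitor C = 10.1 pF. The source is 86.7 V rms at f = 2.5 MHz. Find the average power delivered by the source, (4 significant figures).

ω = 2πf = 1.571e+07 rad/s
X_L = ωL = 3613 Ω
X_C = 1/(ωC) = 6303 Ω
Branch 1 (R+jX_L): Z₁ = 150.0 + j3613 Ω, |Z₁| = 3616 Ω
Branch 2 (−jX_C): Z₂ = −j6303 Ω
Parallel: Z = Z₁Z₂/(Z₁+Z₂), |Z| = 8459 Ω, ∠Z = 84.43°
I = V/|Z| = 10.25 mA
P = VI cos φ = 86.7 × 0.01025 × cos(84.43°) = 86.24 mW

86.24 mW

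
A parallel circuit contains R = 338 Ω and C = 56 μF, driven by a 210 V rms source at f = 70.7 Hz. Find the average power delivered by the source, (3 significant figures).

ω = 2πf = 444.2 rad/s
X_C = 1/(ωC) = 40.2 Ω
Parallel: admittances add. Y = 1/R + jωC
Y = (0.00296 + j0.0249) S
|Y| = 0.0251 S → |Z| = 1/|Y| = 39.9 Ω, ∠Z = −∠Y = -83.2°
I = V/|Z| = 5.26 A
P = VI cos φ = 210 × 5.26 × cos(-83.2°) = 130 W

130 W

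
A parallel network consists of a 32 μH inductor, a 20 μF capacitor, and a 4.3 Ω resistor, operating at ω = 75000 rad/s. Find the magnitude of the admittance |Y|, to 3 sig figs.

X_L = ωL = 2.40 Ω
X_C = 1/(ωC) = 0.667 Ω
Parallel: admittances add. Y = 1/R + 1/(jωL) + jωC
Y = (0.233 + j1.08) S
|Y| = 1.11 S → |Z| = 1/|Y| = 0.903 Ω, ∠Z = −∠Y = -77.9°

1.11 S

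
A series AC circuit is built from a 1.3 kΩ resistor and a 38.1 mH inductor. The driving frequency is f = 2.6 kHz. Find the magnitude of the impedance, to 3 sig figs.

1440 Ω

ω = 2πf = 16340 rad/s
X_L = ωL = 622 Ω
Z = 1300 + j622 Ω
|Z| = √(1300² + 622²) = 1440 Ω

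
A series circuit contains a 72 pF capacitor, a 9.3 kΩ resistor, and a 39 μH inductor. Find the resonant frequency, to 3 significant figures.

ω₀ = 1/√(LC) = 1/√(3.9e-05 × 7.2e-11) = 1.887e+07 rad/s
f₀ = ω₀/(2π) = 3.00 MHz

3.00 MHz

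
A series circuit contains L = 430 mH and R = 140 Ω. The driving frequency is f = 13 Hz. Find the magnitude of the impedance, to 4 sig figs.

144.3 Ω

ω = 2πf = 81.68 rad/s
X_L = ωL = 35.12 Ω
Z = 140.0 + j35.12 Ω
|Z| = √(140.0² + 35.12²) = 144.3 Ω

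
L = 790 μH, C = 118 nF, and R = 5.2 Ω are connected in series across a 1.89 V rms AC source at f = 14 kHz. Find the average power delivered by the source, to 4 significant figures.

24.84 mW

ω = 2πf = 87960 rad/s
X_L = ωL = 69.49 Ω
X_C = 1/(ωC) = 96.34 Ω
Net reactance X = X_L − X_C = -26.85 Ω
Z = 5.200 − j26.85 Ω
|Z| = √(5.200² + 26.85²) = 27.35 Ω
∠Z = arctan(-26.85/5.200) = -79.04°
I = V/|Z| = 69.11 mA
P = VI cos φ = 1.89 × 0.06911 × cos(-79.04°) = 24.84 mW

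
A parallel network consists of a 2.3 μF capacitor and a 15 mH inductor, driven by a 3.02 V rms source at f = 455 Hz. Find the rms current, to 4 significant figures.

50.57 mA

ω = 2πf = 2859 rad/s
X_L = ωL = 42.88 Ω
X_C = 1/(ωC) = 152.1 Ω
Parallel: admittances add. Y = 1/(jωL) + jωC
Y = (0 − j0.01674) S
|Y| = 0.01674 S → |Z| = 1/|Y| = 59.72 Ω, ∠Z = −∠Y = 90.00°
I = V/|Z| = 3.02/59.72 = 50.57 mA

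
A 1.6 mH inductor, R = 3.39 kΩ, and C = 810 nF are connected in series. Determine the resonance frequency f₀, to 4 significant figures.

4.421 kHz

ω₀ = 1/√(LC) = 1/√(0.0016 × 8.1e-07) = 27780 rad/s
f₀ = ω₀/(2π) = 4.421 kHz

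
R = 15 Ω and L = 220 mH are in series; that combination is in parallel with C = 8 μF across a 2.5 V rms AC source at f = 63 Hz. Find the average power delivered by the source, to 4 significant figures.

12.01 mW

ω = 2πf = 395.8 rad/s
X_L = ωL = 87.08 Ω
X_C = 1/(ωC) = 315.8 Ω
Branch 1 (R+jX_L): Z₁ = 15.00 + j87.08 Ω, |Z₁| = 88.37 Ω
Branch 2 (−jX_C): Z₂ = −j315.8 Ω
Parallel: Z = Z₁Z₂/(Z₁+Z₂), |Z| = 121.8 Ω, ∠Z = 76.47°
I = V/|Z| = 20.53 mA
P = VI cos φ = 2.5 × 0.02053 × cos(76.47°) = 12.01 mW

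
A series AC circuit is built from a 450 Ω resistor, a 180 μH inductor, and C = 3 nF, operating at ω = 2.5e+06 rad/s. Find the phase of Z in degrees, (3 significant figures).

X_L = ωL = 450 Ω
X_C = 1/(ωC) = 133 Ω
Net reactance X = X_L − X_C = 317 Ω
Z = 450 + j317 Ω
|Z| = √(450² + 317²) = 550 Ω
∠Z = arctan(317/450) = 35.1°

35.1°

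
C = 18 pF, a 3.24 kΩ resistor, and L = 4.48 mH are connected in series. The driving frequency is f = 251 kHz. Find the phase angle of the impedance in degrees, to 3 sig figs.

ω = 2πf = 1.577e+06 rad/s
X_L = ωL = 7070 Ω
X_C = 1/(ωC) = 35200 Ω
Net reactance X = X_L − X_C = -28200 Ω
Z = 3240 − j28200 Ω
|Z| = √(3240² + 28200²) = 28300 Ω
∠Z = arctan(-28200/3240) = -83.4°

-83.4°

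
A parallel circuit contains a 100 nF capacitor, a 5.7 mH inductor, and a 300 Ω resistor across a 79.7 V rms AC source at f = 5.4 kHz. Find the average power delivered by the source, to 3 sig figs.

ω = 2πf = 33930 rad/s
X_L = ωL = 193 Ω
X_C = 1/(ωC) = 295 Ω
Parallel: admittances add. Y = 1/R + 1/(jωL) + jωC
Y = (0.00333 − j0.00178) S
|Y| = 0.00378 S → |Z| = 1/|Y| = 265 Ω, ∠Z = −∠Y = 28.1°
I = V/|Z| = 301 mA
P = VI cos φ = 79.7 × 0.301 × cos(28.1°) = 21.2 W

21.2 W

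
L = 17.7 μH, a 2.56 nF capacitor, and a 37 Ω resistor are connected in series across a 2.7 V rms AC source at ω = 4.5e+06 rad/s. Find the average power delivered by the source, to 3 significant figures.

X_L = ωL = 79.7 Ω
X_C = 1/(ωC) = 86.8 Ω
Net reactance X = X_L − X_C = -7.16 Ω
Z = 37.0 − j7.16 Ω
|Z| = √(37.0² + 7.16²) = 37.7 Ω
∠Z = arctan(-7.16/37.0) = -10.9°
I = V/|Z| = 71.6 mA
P = VI cos φ = 2.7 × 0.0716 × cos(-10.9°) = 190 mW

190 mW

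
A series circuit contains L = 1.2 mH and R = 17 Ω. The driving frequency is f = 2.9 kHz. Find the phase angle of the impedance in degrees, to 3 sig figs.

ω = 2πf = 18220 rad/s
X_L = ωL = 21.9 Ω
Z = 17.0 + j21.9 Ω
|Z| = √(17.0² + 21.9²) = 27.7 Ω
∠Z = arctan(21.9/17.0) = 52.1°

52.1°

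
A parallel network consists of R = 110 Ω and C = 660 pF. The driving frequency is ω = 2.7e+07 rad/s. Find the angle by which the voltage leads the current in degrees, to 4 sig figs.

X_C = 1/(ωC) = 56.12 Ω
Parallel: admittances add. Y = 1/R + jωC
Y = (0.009091 + j0.01782) S
|Y| = 0.02000 S → |Z| = 1/|Y| = 49.99 Ω, ∠Z = −∠Y = -62.97°

-62.97°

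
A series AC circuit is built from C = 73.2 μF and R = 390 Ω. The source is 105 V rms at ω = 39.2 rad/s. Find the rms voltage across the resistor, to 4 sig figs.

X_C = 1/(ωC) = 348.5 Ω
Z = 390.0 − j348.5 Ω
|Z| = √(390.0² + 348.5²) = 523.0 Ω
I = V/|Z| = 200.8 mA
V_R = I·|Z_R| = 0.2008 × 390.0 = 78.29 V

78.29 V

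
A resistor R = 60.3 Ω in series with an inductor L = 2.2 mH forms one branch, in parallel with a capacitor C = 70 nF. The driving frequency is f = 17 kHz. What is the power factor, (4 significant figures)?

0.2821

ω = 2πf = 106800 rad/s
X_L = ωL = 235.0 Ω
X_C = 1/(ωC) = 133.7 Ω
Branch 1 (R+jX_L): Z₁ = 60.30 + j235.0 Ω, |Z₁| = 242.6 Ω
Branch 2 (−jX_C): Z₂ = −j133.7 Ω
Parallel: Z = Z₁Z₂/(Z₁+Z₂), |Z| = 275.3 Ω, ∠Z = -73.62°
cos φ = cos(-73.62°) = 0.2821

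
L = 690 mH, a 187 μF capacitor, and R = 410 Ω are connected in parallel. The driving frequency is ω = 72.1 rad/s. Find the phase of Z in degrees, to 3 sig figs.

X_L = ωL = 49.7 Ω
X_C = 1/(ωC) = 74.2 Ω
Parallel: admittances add. Y = 1/R + 1/(jωL) + jωC
Y = (0.00244 − j0.00662) S
|Y| = 0.00705 S → |Z| = 1/|Y| = 142 Ω, ∠Z = −∠Y = 69.8°

69.8°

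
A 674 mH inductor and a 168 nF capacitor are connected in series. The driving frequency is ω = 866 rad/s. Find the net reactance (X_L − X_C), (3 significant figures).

X_L = ωL = 584 Ω
X_C = 1/(ωC) = 6870 Ω
X = 584 − 6870 = -6290 Ω

-6290 Ω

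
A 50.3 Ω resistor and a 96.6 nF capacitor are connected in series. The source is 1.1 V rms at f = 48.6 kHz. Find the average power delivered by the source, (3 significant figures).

16.5 mW

ω = 2πf = 305400 rad/s
X_C = 1/(ωC) = 33.9 Ω
Z = 50.3 − j33.9 Ω
|Z| = √(50.3² + 33.9²) = 60.7 Ω
∠Z = arctan(-33.9/50.3) = -34.0°
I = V/|Z| = 18.1 mA
P = VI cos φ = 1.1 × 0.0181 × cos(-34.0°) = 16.5 mW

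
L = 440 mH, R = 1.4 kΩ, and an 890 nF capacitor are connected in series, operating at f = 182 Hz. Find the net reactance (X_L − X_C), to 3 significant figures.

-479 Ω

ω = 2πf = 1144 rad/s
X_L = ωL = 503 Ω
X_C = 1/(ωC) = 983 Ω
X = 503 − 983 = -479 Ω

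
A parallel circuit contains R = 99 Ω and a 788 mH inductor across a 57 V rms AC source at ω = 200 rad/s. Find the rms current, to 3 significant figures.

680 mA

X_L = ωL = 158 Ω
Parallel: admittances add. Y = 1/R + 1/(jωL)
Y = (0.0101 − j0.00635) S
|Y| = 0.0119 S → |Z| = 1/|Y| = 83.8 Ω, ∠Z = −∠Y = 32.1°
I = V/|Z| = 57/83.8 = 680 mA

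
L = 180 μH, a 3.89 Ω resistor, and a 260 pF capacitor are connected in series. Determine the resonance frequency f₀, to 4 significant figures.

735.7 kHz

ω₀ = 1/√(LC) = 1/√(0.00018 × 2.6e-10) = 4.623e+06 rad/s
f₀ = ω₀/(2π) = 735.7 kHz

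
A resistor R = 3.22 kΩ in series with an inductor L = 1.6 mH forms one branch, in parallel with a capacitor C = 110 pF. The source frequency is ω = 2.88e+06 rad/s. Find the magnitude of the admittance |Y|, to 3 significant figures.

X_L = ωL = 4610 Ω
X_C = 1/(ωC) = 3160 Ω
Branch 1 (R+jX_L): Z₁ = 3220 + j4610 Ω, |Z₁| = 5620 Ω
Branch 2 (−jX_C): Z₂ = −j3160 Ω
Parallel: Z = Z₁Z₂/(Z₁+Z₂), |Z| = 5020 Ω, ∠Z = -59.2°
|Y| = 1/|Z| = 199 μS

199 μS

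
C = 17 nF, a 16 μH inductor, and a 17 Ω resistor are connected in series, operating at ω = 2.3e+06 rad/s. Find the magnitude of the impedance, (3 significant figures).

20.4 Ω

X_L = ωL = 36.8 Ω
X_C = 1/(ωC) = 25.6 Ω
Net reactance X = X_L − X_C = 11.2 Ω
Z = 17.0 + j11.2 Ω
|Z| = √(17.0² + 11.2²) = 20.4 Ω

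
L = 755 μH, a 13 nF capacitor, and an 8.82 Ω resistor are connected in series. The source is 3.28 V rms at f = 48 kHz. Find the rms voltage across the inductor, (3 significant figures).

26.0 V

ω = 2πf = 301600 rad/s
X_L = ωL = 228 Ω
X_C = 1/(ωC) = 255 Ω
Net reactance X = X_L − X_C = -27.4 Ω
Z = 8.82 − j27.4 Ω
|Z| = √(8.82² + 27.4²) = 28.7 Ω
I = V/|Z| = 114 mA
V_L = I·|Z_L| = 0.114 × 228 = 26.0 V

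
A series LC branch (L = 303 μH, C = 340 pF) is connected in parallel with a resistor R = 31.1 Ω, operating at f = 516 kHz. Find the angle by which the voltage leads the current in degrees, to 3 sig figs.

22.5°

ω = 2πf = 3.242e+06 rad/s
X_L = ωL = 982 Ω
X_C = 1/(ωC) = 907 Ω
Branch 1: Z₁ = R = 31.1 Ω
Branch 2 (series LC): Z₂ = j(X_L − X_C) = j75.2 Ω
Parallel: Z = Z₁Z₂/(Z₁+Z₂), |Z| = 28.7 Ω, ∠Z = 22.5°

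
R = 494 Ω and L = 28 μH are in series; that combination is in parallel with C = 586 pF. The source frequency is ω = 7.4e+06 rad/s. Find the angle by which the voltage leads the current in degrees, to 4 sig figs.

X_L = ωL = 207.2 Ω
X_C = 1/(ωC) = 230.6 Ω
Branch 1 (R+jX_L): Z₁ = 494.0 + j207.2 Ω, |Z₁| = 535.7 Ω
Branch 2 (−jX_C): Z₂ = −j230.6 Ω
Parallel: Z = Z₁Z₂/(Z₁+Z₂), |Z| = 249.8 Ω, ∠Z = -64.53°

-64.53°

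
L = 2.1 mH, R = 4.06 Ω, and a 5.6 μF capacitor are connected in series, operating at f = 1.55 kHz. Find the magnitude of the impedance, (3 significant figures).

ω = 2πf = 9739 rad/s
X_L = ωL = 20.5 Ω
X_C = 1/(ωC) = 18.3 Ω
Net reactance X = X_L − X_C = 2.12 Ω
Z = 4.06 + j2.12 Ω
|Z| = √(4.06² + 2.12²) = 4.58 Ω

4.58 Ω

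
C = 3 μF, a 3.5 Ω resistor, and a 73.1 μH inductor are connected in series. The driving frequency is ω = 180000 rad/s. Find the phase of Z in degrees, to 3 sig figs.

X_L = ωL = 13.2 Ω
X_C = 1/(ωC) = 1.85 Ω
Net reactance X = X_L − X_C = 11.3 Ω
Z = 3.50 + j11.3 Ω
|Z| = √(3.50² + 11.3²) = 11.8 Ω
∠Z = arctan(11.3/3.50) = 72.8°

72.8°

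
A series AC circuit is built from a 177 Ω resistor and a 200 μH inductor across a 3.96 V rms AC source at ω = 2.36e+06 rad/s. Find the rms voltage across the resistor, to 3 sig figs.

1.39 V

X_L = ωL = 472 Ω
Z = 177 + j472 Ω
|Z| = √(177² + 472²) = 504 Ω
I = V/|Z| = 7.86 mA
V_R = I·|Z_R| = 0.00786 × 177 = 1.39 V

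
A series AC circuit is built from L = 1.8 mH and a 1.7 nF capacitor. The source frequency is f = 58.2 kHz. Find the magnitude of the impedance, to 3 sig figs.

950 Ω

ω = 2πf = 365700 rad/s
X_L = ωL = 658 Ω
X_C = 1/(ωC) = 1610 Ω
Net reactance X = X_L − X_C = -950 Ω
Z = − j950 Ω
|Z| = √(0² + 950²) = 950 Ω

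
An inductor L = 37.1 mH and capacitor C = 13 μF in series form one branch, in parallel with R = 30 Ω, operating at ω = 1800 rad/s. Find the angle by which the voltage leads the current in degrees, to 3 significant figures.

51.3°

X_L = ωL = 66.8 Ω
X_C = 1/(ωC) = 42.7 Ω
Branch 1: Z₁ = R = 30.0 Ω
Branch 2 (series LC): Z₂ = j(X_L − X_C) = j24.0 Ω
Parallel: Z = Z₁Z₂/(Z₁+Z₂), |Z| = 18.8 Ω, ∠Z = 51.3°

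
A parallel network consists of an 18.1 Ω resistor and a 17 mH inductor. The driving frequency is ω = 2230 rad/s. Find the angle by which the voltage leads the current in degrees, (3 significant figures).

X_L = ωL = 37.9 Ω
Parallel: admittances add. Y = 1/R + 1/(jωL)
Y = (0.0552 − j0.0264) S
|Y| = 0.0612 S → |Z| = 1/|Y| = 16.3 Ω, ∠Z = −∠Y = 25.5°

25.5°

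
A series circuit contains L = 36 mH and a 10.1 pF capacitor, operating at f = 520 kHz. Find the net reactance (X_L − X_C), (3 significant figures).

87300 Ω

ω = 2πf = 3.267e+06 rad/s
X_L = ωL = 118000 Ω
X_C = 1/(ωC) = 30300 Ω
X = 118000 − 30300 = 87300 Ω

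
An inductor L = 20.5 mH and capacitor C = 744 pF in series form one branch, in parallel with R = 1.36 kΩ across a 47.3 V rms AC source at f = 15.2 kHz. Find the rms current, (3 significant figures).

ω = 2πf = 95500 rad/s
X_L = ωL = 1960 Ω
X_C = 1/(ωC) = 14100 Ω
Branch 1: Z₁ = R = 1360 Ω
Branch 2 (series LC): Z₂ = j(X_L − X_C) = −j12100 Ω
Parallel: Z = Z₁Z₂/(Z₁+Z₂), |Z| = 1350 Ω, ∠Z = -6.40°
I = V/|Z| = 47.3/1350 = 35.0 mA

35.0 mA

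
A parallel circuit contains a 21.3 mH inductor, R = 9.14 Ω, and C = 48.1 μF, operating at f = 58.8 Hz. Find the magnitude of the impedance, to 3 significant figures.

6.47 Ω

ω = 2πf = 369.5 rad/s
X_L = ωL = 7.87 Ω
X_C = 1/(ωC) = 56.3 Ω
Parallel: admittances add. Y = 1/R + 1/(jωL) + jωC
Y = (0.109 − j0.109) S
|Y| = 0.155 S → |Z| = 1/|Y| = 6.47 Ω, ∠Z = −∠Y = 45.0°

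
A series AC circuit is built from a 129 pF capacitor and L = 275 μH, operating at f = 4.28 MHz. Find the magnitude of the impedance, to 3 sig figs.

7110 Ω

ω = 2πf = 2.689e+07 rad/s
X_L = ωL = 7400 Ω
X_C = 1/(ωC) = 288 Ω
Net reactance X = X_L − X_C = 7110 Ω
Z = j7110 Ω
|Z| = √(0² + 7110²) = 7110 Ω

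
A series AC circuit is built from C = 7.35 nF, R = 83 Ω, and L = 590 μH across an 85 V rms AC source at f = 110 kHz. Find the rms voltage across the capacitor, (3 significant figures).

73.8 V

ω = 2πf = 691200 rad/s
X_L = ωL = 408 Ω
X_C = 1/(ωC) = 197 Ω
Net reactance X = X_L − X_C = 211 Ω
Z = 83.0 + j211 Ω
|Z| = √(83.0² + 211²) = 227 Ω
I = V/|Z| = 375 mA
V_C = I·|Z_C| = 0.375 × 197 = 73.8 V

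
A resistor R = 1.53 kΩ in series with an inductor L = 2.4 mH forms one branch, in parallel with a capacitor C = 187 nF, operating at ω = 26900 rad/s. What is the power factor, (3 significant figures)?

0.129

X_L = ωL = 64.6 Ω
X_C = 1/(ωC) = 199 Ω
Branch 1 (R+jX_L): Z₁ = 1530 + j64.6 Ω, |Z₁| = 1530 Ω
Branch 2 (−jX_C): Z₂ = −j199 Ω
Parallel: Z = Z₁Z₂/(Z₁+Z₂), |Z| = 198 Ω, ∠Z = -82.6°
cos φ = cos(-82.6°) = 0.129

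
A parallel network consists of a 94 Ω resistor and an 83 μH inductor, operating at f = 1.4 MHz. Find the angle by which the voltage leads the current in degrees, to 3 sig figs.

7.34°

ω = 2πf = 8.796e+06 rad/s
X_L = ωL = 730 Ω
Parallel: admittances add. Y = 1/R + 1/(jωL)
Y = (0.0106 − j0.00137) S
|Y| = 0.0107 S → |Z| = 1/|Y| = 93.2 Ω, ∠Z = −∠Y = 7.34°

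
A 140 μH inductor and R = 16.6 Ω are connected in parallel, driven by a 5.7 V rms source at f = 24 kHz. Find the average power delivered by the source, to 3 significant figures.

1.96 W

ω = 2πf = 150800 rad/s
X_L = ωL = 21.1 Ω
Parallel: admittances add. Y = 1/R + 1/(jωL)
Y = (0.0602 − j0.0474) S
|Y| = 0.0766 S → |Z| = 1/|Y| = 13.0 Ω, ∠Z = −∠Y = 38.2°
I = V/|Z| = 437 mA
P = VI cos φ = 5.7 × 0.437 × cos(38.2°) = 1.96 W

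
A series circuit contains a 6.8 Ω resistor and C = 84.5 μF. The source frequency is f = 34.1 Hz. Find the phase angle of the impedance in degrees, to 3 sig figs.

-83.0°

ω = 2πf = 214.3 rad/s
X_C = 1/(ωC) = 55.2 Ω
Z = 6.80 − j55.2 Ω
|Z| = √(6.80² + 55.2²) = 55.7 Ω
∠Z = arctan(-55.2/6.80) = -83.0°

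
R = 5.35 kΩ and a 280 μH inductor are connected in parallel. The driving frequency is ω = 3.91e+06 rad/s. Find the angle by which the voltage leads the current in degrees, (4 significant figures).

78.43°

X_L = ωL = 1095 Ω
Parallel: admittances add. Y = 1/R + 1/(jωL)
Y = (0.0001869 − j0.0009134) S
|Y| = 0.0009323 S → |Z| = 1/|Y| = 1073 Ω, ∠Z = −∠Y = 78.43°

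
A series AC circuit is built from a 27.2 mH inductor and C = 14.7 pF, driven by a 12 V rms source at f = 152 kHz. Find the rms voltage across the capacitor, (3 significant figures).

18.9 V

ω = 2πf = 955000 rad/s
X_L = ωL = 26000 Ω
X_C = 1/(ωC) = 71200 Ω
Net reactance X = X_L − X_C = -45300 Ω
Z = − j45300 Ω
|Z| = √(0² + 45300²) = 45300 Ω
I = V/|Z| = 265 μA
V_C = I·|Z_C| = 0.000265 × 71200 = 18.9 V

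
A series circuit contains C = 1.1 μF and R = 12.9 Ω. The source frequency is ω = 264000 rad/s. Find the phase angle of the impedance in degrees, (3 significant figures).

X_C = 1/(ωC) = 3.44 Ω
Z = 12.9 − j3.44 Ω
|Z| = √(12.9² + 3.44²) = 13.4 Ω
∠Z = arctan(-3.44/12.9) = -14.9°

-14.9°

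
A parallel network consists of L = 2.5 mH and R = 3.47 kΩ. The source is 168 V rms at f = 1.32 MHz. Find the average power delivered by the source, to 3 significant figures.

ω = 2πf = 8.294e+06 rad/s
X_L = ωL = 20700 Ω
Parallel: admittances add. Y = 1/R + 1/(jωL)
Y = (0.000288 − j4.82e-05) S
|Y| = 0.000292 S → |Z| = 1/|Y| = 3420 Ω, ∠Z = −∠Y = 9.50°
I = V/|Z| = 49.1 mA
P = VI cos φ = 168 × 0.0491 × cos(9.50°) = 8.13 W

8.13 W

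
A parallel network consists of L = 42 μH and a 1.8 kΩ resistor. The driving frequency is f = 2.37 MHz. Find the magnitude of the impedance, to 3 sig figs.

591 Ω

ω = 2πf = 1.489e+07 rad/s
X_L = ωL = 625 Ω
Parallel: admittances add. Y = 1/R + 1/(jωL)
Y = (0.000556 − j0.00160) S
|Y| = 0.00169 S → |Z| = 1/|Y| = 591 Ω, ∠Z = −∠Y = 70.8°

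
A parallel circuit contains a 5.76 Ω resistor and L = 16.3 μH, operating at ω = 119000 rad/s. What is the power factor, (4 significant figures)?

0.3191

X_L = ωL = 1.940 Ω
Parallel: admittances add. Y = 1/R + 1/(jωL)
Y = (0.1736 − j0.5155) S
|Y| = 0.5440 S → |Z| = 1/|Y| = 1.838 Ω, ∠Z = −∠Y = 71.39°
cos φ = cos(71.39°) = 0.3191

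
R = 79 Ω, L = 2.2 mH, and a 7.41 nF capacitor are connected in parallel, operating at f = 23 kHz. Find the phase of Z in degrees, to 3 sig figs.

ω = 2πf = 144500 rad/s
X_L = ωL = 318 Ω
X_C = 1/(ωC) = 934 Ω
Parallel: admittances add. Y = 1/R + 1/(jωL) + jωC
Y = (0.0127 − j0.00207) S
|Y| = 0.0128 S → |Z| = 1/|Y| = 78.0 Ω, ∠Z = −∠Y = 9.31°

9.31°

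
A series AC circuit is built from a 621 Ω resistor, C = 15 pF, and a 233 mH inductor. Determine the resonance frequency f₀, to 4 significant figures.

ω₀ = 1/√(LC) = 1/√(0.233 × 1.5e-11) = 534900 rad/s
f₀ = ω₀/(2π) = 85.13 kHz

85.13 kHz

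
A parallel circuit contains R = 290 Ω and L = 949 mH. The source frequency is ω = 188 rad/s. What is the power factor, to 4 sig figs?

X_L = ωL = 178.4 Ω
Parallel: admittances add. Y = 1/R + 1/(jωL)
Y = (0.003448 − j0.005605) S
|Y| = 0.006581 S → |Z| = 1/|Y| = 152.0 Ω, ∠Z = −∠Y = 58.40°
cos φ = cos(58.40°) = 0.5240

0.5240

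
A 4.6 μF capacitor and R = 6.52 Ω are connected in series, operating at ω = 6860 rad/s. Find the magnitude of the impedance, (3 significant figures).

X_C = 1/(ωC) = 31.7 Ω
Z = 6.52 − j31.7 Ω
|Z| = √(6.52² + 31.7²) = 32.4 Ω

32.4 Ω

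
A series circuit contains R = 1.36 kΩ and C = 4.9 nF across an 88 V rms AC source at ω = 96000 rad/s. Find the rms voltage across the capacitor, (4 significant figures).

74.13 V

X_C = 1/(ωC) = 2126 Ω
Z = 1360 − j2126 Ω
|Z| = √(1360² + 2126²) = 2524 Ω
I = V/|Z| = 34.87 mA
V_C = I·|Z_C| = 0.03487 × 2126 = 74.13 V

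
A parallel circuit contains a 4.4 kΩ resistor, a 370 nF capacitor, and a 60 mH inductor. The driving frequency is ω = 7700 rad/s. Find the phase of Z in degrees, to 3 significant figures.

X_L = ωL = 462 Ω
X_C = 1/(ωC) = 351 Ω
Parallel: admittances add. Y = 1/R + 1/(jωL) + jωC
Y = (0.000227 + j0.000684) S
|Y| = 0.000721 S → |Z| = 1/|Y| = 1390 Ω, ∠Z = −∠Y = -71.6°

-71.6°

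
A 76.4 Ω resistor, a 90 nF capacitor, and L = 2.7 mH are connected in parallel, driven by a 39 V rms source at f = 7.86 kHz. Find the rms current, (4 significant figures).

ω = 2πf = 49390 rad/s
X_L = ωL = 133.3 Ω
X_C = 1/(ωC) = 225.0 Ω
Parallel: admittances add. Y = 1/R + 1/(jωL) + jωC
Y = (0.01309 − j0.003055) S
|Y| = 0.01344 S → |Z| = 1/|Y| = 74.40 Ω, ∠Z = −∠Y = 13.14°
I = V/|Z| = 39/74.40 = 524.2 mA

524.2 mA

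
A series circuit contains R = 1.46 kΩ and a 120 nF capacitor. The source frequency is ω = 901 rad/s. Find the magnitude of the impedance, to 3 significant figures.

X_C = 1/(ωC) = 9250 Ω
Z = 1460 − j9250 Ω
|Z| = √(1460² + 9250²) = 9360 Ω

9360 Ω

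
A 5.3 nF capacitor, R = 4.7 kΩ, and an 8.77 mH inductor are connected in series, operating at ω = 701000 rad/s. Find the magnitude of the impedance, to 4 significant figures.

X_L = ωL = 6148 Ω
X_C = 1/(ωC) = 269.2 Ω
Net reactance X = X_L − X_C = 5879 Ω
Z = 4700 + j5879 Ω
|Z| = √(4700² + 5879²) = 7526 Ω

7526 Ω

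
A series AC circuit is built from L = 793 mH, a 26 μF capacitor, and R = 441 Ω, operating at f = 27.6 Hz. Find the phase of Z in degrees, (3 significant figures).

ω = 2πf = 173.4 rad/s
X_L = ωL = 138 Ω
X_C = 1/(ωC) = 222 Ω
Net reactance X = X_L − X_C = -84.3 Ω
Z = 441 − j84.3 Ω
|Z| = √(441² + 84.3²) = 449 Ω
∠Z = arctan(-84.3/441) = -10.8°

-10.8°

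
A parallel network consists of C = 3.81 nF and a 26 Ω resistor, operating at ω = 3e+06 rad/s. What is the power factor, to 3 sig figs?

0.959

X_C = 1/(ωC) = 87.5 Ω
Parallel: admittances add. Y = 1/R + jωC
Y = (0.0385 + j0.0114) S
|Y| = 0.0401 S → |Z| = 1/|Y| = 24.9 Ω, ∠Z = −∠Y = -16.6°
cos φ = cos(-16.6°) = 0.959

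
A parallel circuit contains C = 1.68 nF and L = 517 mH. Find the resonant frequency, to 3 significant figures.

5.40 kHz

ω₀ = 1/√(LC) = 1/√(0.517 × 1.68e-09) = 33930 rad/s
f₀ = ω₀/(2π) = 5.40 kHz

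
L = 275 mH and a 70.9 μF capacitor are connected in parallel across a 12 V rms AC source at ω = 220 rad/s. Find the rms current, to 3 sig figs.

11.2 mA

X_L = ωL = 60.5 Ω
X_C = 1/(ωC) = 64.1 Ω
Parallel: admittances add. Y = 1/(jωL) + jωC
Y = (0 − j0.000931) S
|Y| = 0.000931 S → |Z| = 1/|Y| = 1070 Ω, ∠Z = −∠Y = 90.0°
I = V/|Z| = 12/1070 = 11.2 mA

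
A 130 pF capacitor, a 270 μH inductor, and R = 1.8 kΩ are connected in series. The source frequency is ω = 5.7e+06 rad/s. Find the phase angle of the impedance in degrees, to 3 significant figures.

X_L = ωL = 1540 Ω
X_C = 1/(ωC) = 1350 Ω
Net reactance X = X_L − X_C = 189 Ω
Z = 1800 + j189 Ω
|Z| = √(1800² + 189²) = 1810 Ω
∠Z = arctan(189/1800) = 6.01°

6.01°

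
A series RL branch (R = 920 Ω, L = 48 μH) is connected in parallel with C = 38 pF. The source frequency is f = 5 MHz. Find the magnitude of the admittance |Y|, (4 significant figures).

769.3 μS

ω = 2πf = 3.142e+07 rad/s
X_L = ωL = 1508 Ω
X_C = 1/(ωC) = 837.7 Ω
Branch 1 (R+jX_L): Z₁ = 920.0 + j1508 Ω, |Z₁| = 1766 Ω
Branch 2 (−jX_C): Z₂ = −j837.7 Ω
Parallel: Z = Z₁Z₂/(Z₁+Z₂), |Z| = 1300 Ω, ∠Z = -67.46°
|Y| = 1/|Z| = 769.3 μS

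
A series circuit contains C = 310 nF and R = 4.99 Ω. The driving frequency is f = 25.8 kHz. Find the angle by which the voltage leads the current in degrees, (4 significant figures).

ω = 2πf = 162100 rad/s
X_C = 1/(ωC) = 19.90 Ω
Z = 4.990 − j19.90 Ω
|Z| = √(4.990² + 19.90²) = 20.52 Ω
∠Z = arctan(-19.90/4.990) = -75.92°

-75.92°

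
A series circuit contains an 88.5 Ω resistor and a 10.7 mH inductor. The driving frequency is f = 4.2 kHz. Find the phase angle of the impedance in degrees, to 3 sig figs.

72.6°

ω = 2πf = 26390 rad/s
X_L = ωL = 282 Ω
Z = 88.5 + j282 Ω
|Z| = √(88.5² + 282²) = 296 Ω
∠Z = arctan(282/88.5) = 72.6°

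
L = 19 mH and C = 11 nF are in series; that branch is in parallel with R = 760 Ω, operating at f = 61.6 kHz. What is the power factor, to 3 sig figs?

ω = 2πf = 387000 rad/s
X_L = ωL = 7350 Ω
X_C = 1/(ωC) = 235 Ω
Branch 1: Z₁ = R = 760 Ω
Branch 2 (series LC): Z₂ = j(X_L − X_C) = j7120 Ω
Parallel: Z = Z₁Z₂/(Z₁+Z₂), |Z| = 756 Ω, ∠Z = 6.09°
cos φ = cos(6.09°) = 0.994

0.994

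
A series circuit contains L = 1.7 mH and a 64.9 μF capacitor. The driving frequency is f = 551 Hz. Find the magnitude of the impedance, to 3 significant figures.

1.43 Ω

ω = 2πf = 3462 rad/s
X_L = ωL = 5.89 Ω
X_C = 1/(ωC) = 4.45 Ω
Net reactance X = X_L − X_C = 1.43 Ω
Z = j1.43 Ω
|Z| = √(0² + 1.43²) = 1.43 Ω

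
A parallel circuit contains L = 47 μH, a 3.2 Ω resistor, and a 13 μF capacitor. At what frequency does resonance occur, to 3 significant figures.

6.44 kHz

ω₀ = 1/√(LC) = 1/√(4.7e-05 × 1.3e-05) = 40460 rad/s
f₀ = ω₀/(2π) = 6.44 kHz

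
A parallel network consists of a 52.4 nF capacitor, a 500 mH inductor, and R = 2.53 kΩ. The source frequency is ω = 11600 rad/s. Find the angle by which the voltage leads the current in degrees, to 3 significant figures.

X_L = ωL = 5800 Ω
X_C = 1/(ωC) = 1650 Ω
Parallel: admittances add. Y = 1/R + 1/(jωL) + jωC
Y = (0.000395 + j0.000435) S
|Y| = 0.000588 S → |Z| = 1/|Y| = 1700 Ω, ∠Z = −∠Y = -47.8°

-47.8°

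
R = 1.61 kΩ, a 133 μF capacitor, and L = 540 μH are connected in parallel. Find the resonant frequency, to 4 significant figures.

593.9 Hz

ω₀ = 1/√(LC) = 1/√(0.00054 × 0.000133) = 3731 rad/s
f₀ = ω₀/(2π) = 593.9 Hz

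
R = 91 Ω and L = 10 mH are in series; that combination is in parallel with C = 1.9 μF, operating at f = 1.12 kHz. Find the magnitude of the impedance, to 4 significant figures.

94.43 Ω

ω = 2πf = 7037 rad/s
X_L = ωL = 70.37 Ω
X_C = 1/(ωC) = 74.79 Ω
Branch 1 (R+jX_L): Z₁ = 91.00 + j70.37 Ω, |Z₁| = 115.0 Ω
Branch 2 (−jX_C): Z₂ = −j74.79 Ω
Parallel: Z = Z₁Z₂/(Z₁+Z₂), |Z| = 94.43 Ω, ∠Z = -49.50°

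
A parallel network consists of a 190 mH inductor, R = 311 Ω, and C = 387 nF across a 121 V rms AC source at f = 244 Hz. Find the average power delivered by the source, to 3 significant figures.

47.1 W

ω = 2πf = 1533 rad/s
X_L = ωL = 291 Ω
X_C = 1/(ωC) = 1690 Ω
Parallel: admittances add. Y = 1/R + 1/(jωL) + jωC
Y = (0.00322 − j0.00284) S
|Y| = 0.00429 S → |Z| = 1/|Y| = 233 Ω, ∠Z = −∠Y = 41.4°
I = V/|Z| = 519 mA
P = VI cos φ = 121 × 0.519 × cos(41.4°) = 47.1 W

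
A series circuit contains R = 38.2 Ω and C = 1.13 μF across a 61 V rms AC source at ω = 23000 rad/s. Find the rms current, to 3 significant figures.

1.13 A

X_C = 1/(ωC) = 38.5 Ω
Z = 38.2 − j38.5 Ω
|Z| = √(38.2² + 38.5²) = 54.2 Ω
I = V/|Z| = 61/54.2 = 1.13 A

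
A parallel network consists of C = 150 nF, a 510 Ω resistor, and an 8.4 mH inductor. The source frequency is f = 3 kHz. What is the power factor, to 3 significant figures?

0.490

ω = 2πf = 18850 rad/s
X_L = ωL = 158 Ω
X_C = 1/(ωC) = 354 Ω
Parallel: admittances add. Y = 1/R + 1/(jωL) + jωC
Y = (0.00196 − j0.00349) S
|Y| = 0.00400 S → |Z| = 1/|Y| = 250 Ω, ∠Z = −∠Y = 60.7°
cos φ = cos(60.7°) = 0.490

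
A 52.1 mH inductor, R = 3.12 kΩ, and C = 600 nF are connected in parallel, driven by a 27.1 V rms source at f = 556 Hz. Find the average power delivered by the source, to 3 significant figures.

235 mW

ω = 2πf = 3493 rad/s
X_L = ωL = 182 Ω
X_C = 1/(ωC) = 477 Ω
Parallel: admittances add. Y = 1/R + 1/(jωL) + jωC
Y = (0.000321 − j0.00340) S
|Y| = 0.00341 S → |Z| = 1/|Y| = 293 Ω, ∠Z = −∠Y = 84.6°
I = V/|Z| = 92.5 mA
P = VI cos φ = 27.1 × 0.0925 × cos(84.6°) = 235 mW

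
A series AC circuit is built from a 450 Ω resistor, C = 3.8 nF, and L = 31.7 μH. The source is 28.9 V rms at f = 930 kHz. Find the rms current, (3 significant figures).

ω = 2πf = 5.843e+06 rad/s
X_L = ωL = 185 Ω
X_C = 1/(ωC) = 45.0 Ω
Net reactance X = X_L − X_C = 140 Ω
Z = 450 + j140 Ω
|Z| = √(450² + 140²) = 471 Ω
I = V/|Z| = 28.9/471 = 61.3 mA

61.3 mA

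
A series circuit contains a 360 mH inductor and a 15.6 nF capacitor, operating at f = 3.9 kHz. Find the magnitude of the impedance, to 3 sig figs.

ω = 2πf = 24500 rad/s
X_L = ωL = 8820 Ω
X_C = 1/(ωC) = 2620 Ω
Net reactance X = X_L − X_C = 6210 Ω
Z = j6210 Ω
|Z| = √(0² + 6210²) = 6210 Ω

6210 Ω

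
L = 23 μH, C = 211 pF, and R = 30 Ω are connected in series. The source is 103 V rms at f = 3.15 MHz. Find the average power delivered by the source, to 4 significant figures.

ω = 2πf = 1.979e+07 rad/s
X_L = ωL = 455.2 Ω
X_C = 1/(ωC) = 239.5 Ω
Net reactance X = X_L − X_C = 215.8 Ω
Z = 30.00 + j215.8 Ω
|Z| = √(30.00² + 215.8²) = 217.8 Ω
∠Z = arctan(215.8/30.00) = 82.08°
I = V/|Z| = 472.8 mA
P = VI cos φ = 103 × 0.4728 × cos(82.08°) = 6.707 W

6.707 W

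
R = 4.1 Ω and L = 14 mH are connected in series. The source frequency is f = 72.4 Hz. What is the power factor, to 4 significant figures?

0.5413

ω = 2πf = 454.9 rad/s
X_L = ωL = 6.369 Ω
Z = 4.100 + j6.369 Ω
|Z| = √(4.100² + 6.369²) = 7.574 Ω
∠Z = arctan(6.369/4.100) = 57.23°
cos φ = cos(57.23°) = 0.5413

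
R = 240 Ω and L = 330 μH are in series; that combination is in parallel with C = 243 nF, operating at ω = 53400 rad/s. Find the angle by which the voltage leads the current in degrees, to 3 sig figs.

-71.9°

X_L = ωL = 17.6 Ω
X_C = 1/(ωC) = 77.1 Ω
Branch 1 (R+jX_L): Z₁ = 240 + j17.6 Ω, |Z₁| = 241 Ω
Branch 2 (−jX_C): Z₂ = −j77.1 Ω
Parallel: Z = Z₁Z₂/(Z₁+Z₂), |Z| = 75.0 Ω, ∠Z = -71.9°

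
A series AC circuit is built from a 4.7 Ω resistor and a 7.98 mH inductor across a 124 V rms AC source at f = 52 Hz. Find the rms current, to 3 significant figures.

23.1 A

ω = 2πf = 326.7 rad/s
X_L = ωL = 2.61 Ω
Z = 4.70 + j2.61 Ω
|Z| = √(4.70² + 2.61²) = 5.37 Ω
I = V/|Z| = 124/5.37 = 23.1 A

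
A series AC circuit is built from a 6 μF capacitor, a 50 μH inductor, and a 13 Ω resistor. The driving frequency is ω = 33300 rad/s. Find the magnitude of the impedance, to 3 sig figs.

X_L = ωL = 1.67 Ω
X_C = 1/(ωC) = 5.01 Ω
Net reactance X = X_L − X_C = -3.34 Ω
Z = 13.0 − j3.34 Ω
|Z| = √(13.0² + 3.34²) = 13.4 Ω

13.4 Ω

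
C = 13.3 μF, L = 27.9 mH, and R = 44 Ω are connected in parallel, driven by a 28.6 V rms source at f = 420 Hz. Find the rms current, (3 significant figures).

ω = 2πf = 2639 rad/s
X_L = ωL = 73.6 Ω
X_C = 1/(ωC) = 28.5 Ω
Parallel: admittances add. Y = 1/R + 1/(jωL) + jωC
Y = (0.0227 + j0.0215) S
|Y| = 0.0313 S → |Z| = 1/|Y| = 32.0 Ω, ∠Z = −∠Y = -43.4°
I = V/|Z| = 28.6/32.0 = 895 mA

895 mA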